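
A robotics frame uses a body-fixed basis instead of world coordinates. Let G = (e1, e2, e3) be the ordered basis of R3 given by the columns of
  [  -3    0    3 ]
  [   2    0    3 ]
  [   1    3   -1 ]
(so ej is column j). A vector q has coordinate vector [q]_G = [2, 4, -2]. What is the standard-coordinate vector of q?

[-12, -2, 16]

By definition q = 2e1 + 4e2 - 2e3.
Summing componentwise gives [-12, -2, 16].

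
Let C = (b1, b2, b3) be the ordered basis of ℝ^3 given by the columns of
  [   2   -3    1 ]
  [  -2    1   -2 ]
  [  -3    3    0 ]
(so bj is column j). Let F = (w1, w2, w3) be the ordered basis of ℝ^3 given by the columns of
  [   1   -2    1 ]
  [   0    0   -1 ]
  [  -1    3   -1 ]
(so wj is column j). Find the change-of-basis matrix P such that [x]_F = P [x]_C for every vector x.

[[-2, -2, 1], [-1, 0, 1], [2, -1, 2]]

Column j of P is [bj]_F, since P maps C-coordinates to F-coordinates.
Expressing b1 in F: b1 = -2w1 - w2 + 2w3, so column 1 of P is (-2, -1, 2).
Doing the same for each bj gives P = [[-2, -2, 1], [-1, 0, 1], [2, -1, 2]].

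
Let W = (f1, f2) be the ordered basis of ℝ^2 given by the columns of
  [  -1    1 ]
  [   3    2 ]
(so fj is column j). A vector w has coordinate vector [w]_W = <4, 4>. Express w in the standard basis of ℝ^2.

<0, 20>

w = M [w]_W, where M has columns f1, f2.
Carrying out the matrix-vector product, w = <0, 20>.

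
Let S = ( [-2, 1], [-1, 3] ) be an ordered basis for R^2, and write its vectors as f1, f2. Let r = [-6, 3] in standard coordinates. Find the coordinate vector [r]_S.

[r]_S is the unique c with M c = r, where M has columns f1, f2.
System: -2c_1 - c_2 = -6, c_1 + 3c_2 = 3; solving gives c_1 = 3, c_2 = 0.
Check: 3f1 + 0·f2 = [-6, 3].

[3, 0]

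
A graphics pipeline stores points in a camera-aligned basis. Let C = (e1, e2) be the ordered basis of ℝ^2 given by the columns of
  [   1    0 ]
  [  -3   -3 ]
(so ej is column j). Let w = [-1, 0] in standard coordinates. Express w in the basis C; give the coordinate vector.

Write w = c_1 e1 + c_2 e2 and solve for the c_i.
System: c_1 + 0c_2 = -1, -3c_1 - 3c_2 = 0; solving gives c_1 = -1, c_2 = 1.
Check: -e1 + e2 = [-1, 0].

[-1, 1]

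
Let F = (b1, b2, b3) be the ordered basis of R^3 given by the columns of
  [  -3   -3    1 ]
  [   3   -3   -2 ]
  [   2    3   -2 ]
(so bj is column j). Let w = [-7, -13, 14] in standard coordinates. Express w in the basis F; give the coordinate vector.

[-3, 4, -4]

[w]_F is the unique c with M c = w, where M has columns b1, ..., b3.
Solving this 3x3 system gives c = (-3, 4, -4).
Check: -3b1 + 4b2 - 4b3 = [-7, -13, 14].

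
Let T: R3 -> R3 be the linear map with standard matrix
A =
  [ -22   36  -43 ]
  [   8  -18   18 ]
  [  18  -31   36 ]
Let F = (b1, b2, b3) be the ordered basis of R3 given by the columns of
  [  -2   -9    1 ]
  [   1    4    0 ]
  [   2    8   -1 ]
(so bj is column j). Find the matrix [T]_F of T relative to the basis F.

[[-2, 0, 2], [1, 0, -3], [-1, -2, -2]]

Let P have columns b1, ..., b3. Then [T]_F = P^(-1) A P.
Here det P = -1, so P^(-1) is integer; computing A P first and then P^(-1)(A P) gives [[-2, 0, 2], [1, 0, -3], [-1, -2, -2]].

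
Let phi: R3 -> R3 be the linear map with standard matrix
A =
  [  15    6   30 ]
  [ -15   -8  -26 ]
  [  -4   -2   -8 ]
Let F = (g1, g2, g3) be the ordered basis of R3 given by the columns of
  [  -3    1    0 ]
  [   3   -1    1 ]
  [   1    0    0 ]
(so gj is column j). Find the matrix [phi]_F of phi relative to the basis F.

[[-2, -2, -2], [-3, 3, 0], [-2, 2, -2]]

Let P have columns g1, ..., g3. Then [phi]_F = P^(-1) A P.
Here det P = 1, so P^(-1) is integer; computing A P first and then P^(-1)(A P) gives [[-2, -2, -2], [-3, 3, 0], [-2, 2, -2]].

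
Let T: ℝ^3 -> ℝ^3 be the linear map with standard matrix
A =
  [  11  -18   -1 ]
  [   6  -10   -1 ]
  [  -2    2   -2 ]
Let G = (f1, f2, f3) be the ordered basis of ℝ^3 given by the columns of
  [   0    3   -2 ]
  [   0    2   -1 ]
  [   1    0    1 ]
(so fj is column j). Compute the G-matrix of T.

[[-1, -2, -1], [-1, -1, -1], [-1, 0, 1]]

The j-th column of [T]_G is [T(fj)]_G.
T(f1) = A f1 = (-1, -1, -2) = -f1 - f2 - f3, so column 1 is (-1, -1, -1).
Repeating for f2, f3 and assembling the columns gives [[-1, -2, -1], [-1, -1, -1], [-1, 0, 1]].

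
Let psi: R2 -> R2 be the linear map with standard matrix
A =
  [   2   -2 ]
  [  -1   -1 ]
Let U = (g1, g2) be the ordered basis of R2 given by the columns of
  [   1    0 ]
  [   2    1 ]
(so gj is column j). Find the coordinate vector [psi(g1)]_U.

Compute psi(g1) = A g1 = [-2, -3] in standard coordinates.
Then write this in U-coordinates: solve for y in y_1 g1 + y_2 g2 = [-2, -3].
This gives y = [-2, 1], which is column 1 of [psi]_U.

[-2, 1]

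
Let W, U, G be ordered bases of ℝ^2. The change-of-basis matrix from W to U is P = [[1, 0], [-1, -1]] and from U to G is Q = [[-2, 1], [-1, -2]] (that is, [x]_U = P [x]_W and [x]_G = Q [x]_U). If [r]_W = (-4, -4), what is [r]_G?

(16, -12)

First [r]_U = P [r]_W = (-4, 8).
Then [r]_G = Q [r]_U = (16, -12).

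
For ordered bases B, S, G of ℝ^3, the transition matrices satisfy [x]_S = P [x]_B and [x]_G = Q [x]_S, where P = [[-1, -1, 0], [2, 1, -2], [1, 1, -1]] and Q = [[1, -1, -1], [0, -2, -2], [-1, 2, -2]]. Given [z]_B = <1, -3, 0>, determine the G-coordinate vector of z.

<5, 6, 0>

First [z]_S = P [z]_B = <2, -1, -2>.
Then [z]_G = Q [z]_S = <5, 6, 0>.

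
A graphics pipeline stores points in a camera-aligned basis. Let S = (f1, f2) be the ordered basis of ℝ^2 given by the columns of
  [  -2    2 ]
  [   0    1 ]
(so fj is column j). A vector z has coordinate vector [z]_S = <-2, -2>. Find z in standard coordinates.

<0, -2>

The coordinates say z = -2f1 - 2f2; adding the scaled basis vectors gives <0, -2>.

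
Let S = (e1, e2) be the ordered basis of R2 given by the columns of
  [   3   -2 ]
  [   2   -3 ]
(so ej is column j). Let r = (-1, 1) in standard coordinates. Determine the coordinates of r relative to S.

(-1, -1)

We seek scalars with c_1 e1 + c_2 e2 = r; equivalently solve M c = r where the columns of M are e1, e2.
System: 3c_1 - 2c_2 = -1, 2c_1 - 3c_2 = 1; solving gives c_1 = -1, c_2 = -1.
Check: -e1 - e2 = (-1, 1).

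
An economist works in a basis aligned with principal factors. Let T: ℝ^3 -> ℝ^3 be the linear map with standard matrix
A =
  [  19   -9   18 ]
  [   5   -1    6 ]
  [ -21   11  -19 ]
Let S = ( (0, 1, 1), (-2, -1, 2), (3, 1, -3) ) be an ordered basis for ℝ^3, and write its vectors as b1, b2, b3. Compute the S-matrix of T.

[[1, 0, -1], [-3, -2, 3], [1, 1, 0]]

The j-th column of [T]_S is [T(bj)]_S.
T(b1) = A b1 = (9, 5, -8) = b1 - 3b2 + b3, so column 1 is (1, -3, 1).
Repeating for b2, b3 and assembling the columns gives [[1, 0, -1], [-3, -2, 3], [1, 1, 0]].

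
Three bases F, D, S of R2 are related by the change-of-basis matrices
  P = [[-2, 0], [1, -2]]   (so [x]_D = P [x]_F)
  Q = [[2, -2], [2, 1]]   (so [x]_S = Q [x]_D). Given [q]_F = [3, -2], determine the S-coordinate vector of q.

First [q]_D = P [q]_F = [-6, 7].
Then [q]_S = Q [q]_D = [-26, -5].

[-26, -5]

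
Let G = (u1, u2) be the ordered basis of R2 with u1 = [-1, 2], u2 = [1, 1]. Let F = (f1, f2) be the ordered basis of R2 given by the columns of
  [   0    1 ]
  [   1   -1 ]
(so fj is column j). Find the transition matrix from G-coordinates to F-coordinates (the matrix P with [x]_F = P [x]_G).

[[1, 2], [-1, 1]]

Let M have columns uj and N have columns fj. Then for every x, N [x]_F = x = M [x]_G, so P = N^(-1) M.
Since det N = -1, N^(-1) has integer entries; multiplying gives P = [[1, 2], [-1, 1]].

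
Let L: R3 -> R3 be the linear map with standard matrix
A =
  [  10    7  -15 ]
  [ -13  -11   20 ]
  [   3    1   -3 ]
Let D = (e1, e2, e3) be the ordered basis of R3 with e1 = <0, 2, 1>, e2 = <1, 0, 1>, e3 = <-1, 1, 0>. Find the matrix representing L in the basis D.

[[-2, 2, 1], [1, -2, -3], [2, 3, 0]]

With P the matrix whose columns are e1, ..., e3, [L]_D = P^(-1) A P.
Column by column: L(e1) = A e1 = <-1, -2, -1>; its D-coordinates <-2, 1, 2> give column 1.
Continuing for each basis vector yields [L]_D = [[-2, 2, 1], [1, -2, -3], [2, 3, 0]].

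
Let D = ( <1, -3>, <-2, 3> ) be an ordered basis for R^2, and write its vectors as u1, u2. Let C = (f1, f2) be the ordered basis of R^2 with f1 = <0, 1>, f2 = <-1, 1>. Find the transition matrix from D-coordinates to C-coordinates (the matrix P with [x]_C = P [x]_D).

[[-2, 1], [-1, 2]]

Take x = uj: its D-coordinates are the j-th standard unit vector, so P e_j — column j of P — equals [uj]_C.
u1 = -2f1 - f2, giving column 1 = <-2, -1>; repeating for each j gives P = [[-2, 1], [-1, 2]].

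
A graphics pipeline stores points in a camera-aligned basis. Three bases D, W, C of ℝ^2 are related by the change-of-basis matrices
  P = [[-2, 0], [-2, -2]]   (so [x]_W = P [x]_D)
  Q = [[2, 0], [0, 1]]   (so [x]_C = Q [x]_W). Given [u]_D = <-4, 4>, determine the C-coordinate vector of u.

<16, 0>

Composing the changes, [u]_C = Q P [u]_D.
Q P = [[-4, 0], [-2, -2]]; applying this to <-4, 4> gives <16, 0>.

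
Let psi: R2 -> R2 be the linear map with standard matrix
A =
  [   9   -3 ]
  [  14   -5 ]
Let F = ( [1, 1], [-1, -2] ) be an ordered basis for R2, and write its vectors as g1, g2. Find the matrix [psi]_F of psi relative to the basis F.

[[3, -2], [-3, 1]]

Let P have columns g1, g2. Then [psi]_F = P^(-1) A P.
Here det P = -1, so P^(-1) is integer; computing A P first and then P^(-1)(A P) gives [[3, -2], [-3, 1]].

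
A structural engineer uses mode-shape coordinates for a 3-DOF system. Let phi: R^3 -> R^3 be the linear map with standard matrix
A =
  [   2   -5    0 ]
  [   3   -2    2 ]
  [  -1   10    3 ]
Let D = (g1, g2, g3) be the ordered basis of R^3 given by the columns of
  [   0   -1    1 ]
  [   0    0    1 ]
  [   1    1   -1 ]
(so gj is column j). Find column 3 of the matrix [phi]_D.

Column 3 of [phi]_D is the D-coordinate vector of phi(g3).
In standard coordinates phi(g3) = A g3 = <-3, -1, 6>.
Converting to D: <-3, -1, 6> = 3g1 + 2g2 - g3, so the coordinate vector is <3, 2, -1>.

<3, 2, -1>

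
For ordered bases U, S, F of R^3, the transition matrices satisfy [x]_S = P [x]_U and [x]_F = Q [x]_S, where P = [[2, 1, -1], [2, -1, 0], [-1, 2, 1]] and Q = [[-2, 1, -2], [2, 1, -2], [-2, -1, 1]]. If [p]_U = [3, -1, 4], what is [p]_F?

Apply P to get S-coordinates [1, 7, -1], then Q to get F-coordinates.
The result is [p]_F = [7, 11, -10].

[7, 11, -10]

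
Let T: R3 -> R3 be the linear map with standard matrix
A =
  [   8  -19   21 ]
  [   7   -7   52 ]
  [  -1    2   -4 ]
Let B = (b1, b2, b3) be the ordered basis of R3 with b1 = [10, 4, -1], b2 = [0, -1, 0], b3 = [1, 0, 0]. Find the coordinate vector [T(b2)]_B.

[2, 1, -1]

Column 2 of [T]_B is the B-coordinate vector of T(b2).
In standard coordinates T(b2) = A b2 = [19, 7, -2].
Converting to B: [19, 7, -2] = 2b1 + b2 - b3, so the coordinate vector is [2, 1, -1].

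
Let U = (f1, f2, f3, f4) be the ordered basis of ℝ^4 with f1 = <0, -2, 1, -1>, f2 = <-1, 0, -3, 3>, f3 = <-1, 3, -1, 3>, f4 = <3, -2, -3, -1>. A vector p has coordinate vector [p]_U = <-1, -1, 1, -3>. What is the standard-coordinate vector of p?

By definition p = -f1 - f2 + f3 - 3f4.
Summing componentwise gives <-9, 11, 10, 4>.

<-9, 11, 10, 4>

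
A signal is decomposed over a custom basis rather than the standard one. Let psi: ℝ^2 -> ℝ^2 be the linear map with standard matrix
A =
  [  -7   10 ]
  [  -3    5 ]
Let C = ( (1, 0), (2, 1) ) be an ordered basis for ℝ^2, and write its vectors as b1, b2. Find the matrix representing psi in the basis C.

The j-th column of [psi]_C is [psi(bj)]_C.
psi(b1) = A b1 = (-7, -3) = -b1 - 3b2, so column 1 is (-1, -3).
Repeating for b2 and assembling the columns gives [[-1, -2], [-3, -1]].

[[-1, -2], [-3, -1]]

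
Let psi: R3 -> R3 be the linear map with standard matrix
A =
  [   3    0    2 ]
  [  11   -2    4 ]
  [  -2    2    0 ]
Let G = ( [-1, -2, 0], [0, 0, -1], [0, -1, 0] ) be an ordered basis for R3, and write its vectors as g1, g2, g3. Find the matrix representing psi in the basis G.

The j-th column of [psi]_G is [psi(gj)]_G.
psi(g1) = A g1 = [-3, -7, -2] = 3g1 + 2g2 + g3, so column 1 is [3, 2, 1].
Repeating for g2, g3 and assembling the columns gives [[3, 2, 0], [2, 0, 2], [1, 0, -2]].

[[3, 2, 0], [2, 0, 2], [1, 0, -2]]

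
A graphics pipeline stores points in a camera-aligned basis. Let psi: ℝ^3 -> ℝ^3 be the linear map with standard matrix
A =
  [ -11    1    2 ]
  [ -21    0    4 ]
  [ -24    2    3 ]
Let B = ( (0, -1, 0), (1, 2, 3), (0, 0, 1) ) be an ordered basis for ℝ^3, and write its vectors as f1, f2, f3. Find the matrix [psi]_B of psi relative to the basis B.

The j-th column of [psi]_B is [psi(fj)]_B.
psi(f1) = A f1 = (-1, 0, -2) = -2f1 - f2 + f3, so column 1 is (-2, -1, 1).
Repeating for f2, f3 and assembling the columns gives [[-2, 3, 0], [-1, -3, 2], [1, -2, -3]].

[[-2, 3, 0], [-1, -3, 2], [1, -2, -3]]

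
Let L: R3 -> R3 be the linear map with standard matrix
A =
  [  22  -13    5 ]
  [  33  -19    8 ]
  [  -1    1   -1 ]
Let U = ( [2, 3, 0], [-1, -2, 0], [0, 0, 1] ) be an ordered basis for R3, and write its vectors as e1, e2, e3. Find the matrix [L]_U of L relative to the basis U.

With P the matrix whose columns are e1, ..., e3, [L]_U = P^(-1) A P.
Column by column: L(e1) = A e1 = [5, 9, 1]; its U-coordinates [1, -3, 1] give column 1.
Continuing for each basis vector yields [L]_U = [[1, 3, 2], [-3, 2, -1], [1, -1, -1]].

[[1, 3, 2], [-3, 2, -1], [1, -1, -1]]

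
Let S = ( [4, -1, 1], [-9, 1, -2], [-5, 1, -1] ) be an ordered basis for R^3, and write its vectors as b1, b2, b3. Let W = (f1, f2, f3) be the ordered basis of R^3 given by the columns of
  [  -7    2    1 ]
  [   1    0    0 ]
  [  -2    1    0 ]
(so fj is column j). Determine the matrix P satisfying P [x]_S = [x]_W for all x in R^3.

[[-1, 1, 1], [-1, 0, 1], [-1, -2, 0]]

Take x = bj: its S-coordinates are the j-th standard unit vector, so P e_j — column j of P — equals [bj]_W.
b1 = -f1 - f2 - f3, giving column 1 = [-1, -1, -1]; repeating for each j gives P = [[-1, 1, 1], [-1, 0, 1], [-1, -2, 0]].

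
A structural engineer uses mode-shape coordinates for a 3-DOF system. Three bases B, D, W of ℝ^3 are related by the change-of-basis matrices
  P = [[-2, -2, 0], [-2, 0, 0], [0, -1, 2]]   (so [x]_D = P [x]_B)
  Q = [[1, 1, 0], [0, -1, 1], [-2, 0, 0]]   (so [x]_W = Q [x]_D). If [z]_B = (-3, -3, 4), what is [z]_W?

(18, 5, -24)

Composing the changes, [z]_W = Q P [z]_B.
Q P = [[-4, -2, 0], [2, -1, 2], [4, 4, 0]]; applying this to (-3, -3, 4) gives (18, 5, -24).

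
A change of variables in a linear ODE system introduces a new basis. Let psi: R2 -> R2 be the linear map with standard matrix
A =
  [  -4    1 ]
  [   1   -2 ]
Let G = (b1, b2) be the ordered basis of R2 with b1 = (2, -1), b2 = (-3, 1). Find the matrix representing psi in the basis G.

The j-th column of [psi]_G is [psi(bj)]_G.
psi(b1) = A b1 = (-9, 4) = -3b1 + b2, so column 1 is (-3, 1).
Repeating for b2 and assembling the columns gives [[-3, 2], [1, -3]].

[[-3, 2], [1, -3]]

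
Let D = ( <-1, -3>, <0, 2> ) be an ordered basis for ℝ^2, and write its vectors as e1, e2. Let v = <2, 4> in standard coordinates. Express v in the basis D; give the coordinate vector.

Write v = c_1 e1 + c_2 e2 and solve for the c_i.
System: -c_1 + 0c_2 = 2, -3c_1 + 2c_2 = 4; solving gives c_1 = -2, c_2 = -1.
Check: -2e1 - e2 = <2, 4>.

<-2, -1>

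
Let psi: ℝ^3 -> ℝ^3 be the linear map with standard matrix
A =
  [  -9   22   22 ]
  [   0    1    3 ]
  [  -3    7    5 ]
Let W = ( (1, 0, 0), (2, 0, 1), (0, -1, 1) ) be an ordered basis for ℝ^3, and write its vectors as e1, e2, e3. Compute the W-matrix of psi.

With P the matrix whose columns are e1, ..., e3, [psi]_W = P^(-1) A P.
Column by column: psi(e1) = A e1 = (-9, 0, -3); its W-coordinates (-3, -3, 0) give column 1.
Continuing for each basis vector yields [psi]_W = [[-3, 0, 0], [-3, 2, 0], [0, -3, -2]].

[[-3, 0, 0], [-3, 2, 0], [0, -3, -2]]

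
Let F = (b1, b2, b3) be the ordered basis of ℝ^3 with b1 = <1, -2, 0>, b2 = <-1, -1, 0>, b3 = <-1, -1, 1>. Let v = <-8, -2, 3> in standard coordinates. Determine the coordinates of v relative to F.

We seek scalars with c_1 b1 + ... + c_3 b3 = v; equivalently solve M c = v where the columns of M are b1, ..., b3.
Gaussian elimination on [M | v] yields c = (-2, 3, 3).
Check: -2b1 + 3b2 + 3b3 = <-8, -2, 3>.

<-2, 3, 3>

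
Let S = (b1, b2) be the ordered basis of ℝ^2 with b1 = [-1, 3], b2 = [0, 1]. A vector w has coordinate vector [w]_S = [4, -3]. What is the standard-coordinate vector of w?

By definition w = 4b1 - 3b2.
Summing componentwise gives [-4, 9].

[-4, 9]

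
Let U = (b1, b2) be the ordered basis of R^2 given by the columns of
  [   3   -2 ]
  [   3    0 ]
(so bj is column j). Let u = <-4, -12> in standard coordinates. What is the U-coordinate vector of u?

<-4, -4>

[u]_U is the unique c with M c = u, where M has columns b1, b2.
System: 3c_1 - 2c_2 = -4, 3c_1 + 0c_2 = -12; solving gives c_1 = -4, c_2 = -4.
Check: -4b1 - 4b2 = <-4, -12>.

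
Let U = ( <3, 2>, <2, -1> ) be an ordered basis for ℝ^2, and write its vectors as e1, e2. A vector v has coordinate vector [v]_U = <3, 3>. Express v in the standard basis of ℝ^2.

<15, 3>

By definition v = 3e1 + 3e2.
Summing componentwise gives <15, 3>.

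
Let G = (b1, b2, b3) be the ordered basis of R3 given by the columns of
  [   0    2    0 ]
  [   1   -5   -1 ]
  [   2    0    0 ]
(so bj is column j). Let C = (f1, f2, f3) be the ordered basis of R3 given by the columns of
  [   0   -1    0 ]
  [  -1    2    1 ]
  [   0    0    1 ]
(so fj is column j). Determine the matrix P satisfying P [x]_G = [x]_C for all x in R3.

[[1, 1, 1], [0, -2, 0], [2, 0, 0]]

Let M have columns bj and N have columns fj. Then for every x, N [x]_C = x = M [x]_G, so P = N^(-1) M.
Since det N = -1, N^(-1) has integer entries; multiplying gives P = [[1, 1, 1], [0, -2, 0], [2, 0, 0]].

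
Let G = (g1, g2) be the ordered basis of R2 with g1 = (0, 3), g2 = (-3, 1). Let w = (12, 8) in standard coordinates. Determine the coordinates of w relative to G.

[w]_G is the unique c with M c = w, where M has columns g1, g2.
System: 0c_1 - 3c_2 = 12, 3c_1 + c_2 = 8; solving gives c_1 = 4, c_2 = -4.
Check: 4g1 - 4g2 = (12, 8).

(4, -4)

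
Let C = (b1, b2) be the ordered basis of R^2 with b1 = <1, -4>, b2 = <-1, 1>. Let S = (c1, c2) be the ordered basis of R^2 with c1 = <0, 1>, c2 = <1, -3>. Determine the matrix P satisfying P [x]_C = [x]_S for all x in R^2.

Let M have columns bj and N have columns cj. Then for every x, N [x]_S = x = M [x]_C, so P = N^(-1) M.
Since det N = -1, N^(-1) has integer entries; multiplying gives P = [[-1, -2], [1, -1]].

[[-1, -2], [1, -1]]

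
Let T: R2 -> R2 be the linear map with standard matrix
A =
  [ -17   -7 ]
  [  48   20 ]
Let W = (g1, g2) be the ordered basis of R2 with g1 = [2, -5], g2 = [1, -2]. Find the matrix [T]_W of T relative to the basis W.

Let P have columns g1, g2. Then [T]_W = P^(-1) A P.
Here det P = 1, so P^(-1) is integer; computing A P first and then P^(-1)(A P) gives [[2, -2], [-3, 1]].

[[2, -2], [-3, 1]]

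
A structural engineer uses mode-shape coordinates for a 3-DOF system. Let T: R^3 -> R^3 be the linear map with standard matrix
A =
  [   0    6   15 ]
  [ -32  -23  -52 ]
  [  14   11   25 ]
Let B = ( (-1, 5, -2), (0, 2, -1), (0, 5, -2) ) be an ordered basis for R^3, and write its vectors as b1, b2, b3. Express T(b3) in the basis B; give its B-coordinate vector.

(0, -3, -1)

Compute T(b3) = A b3 = (0, -11, 5) in standard coordinates.
Then write this in B-coordinates: solve for y in y_1 b1 + ... + y_3 b3 = (0, -11, 5).
This gives y = (0, -3, -1), which is column 3 of [T]_B.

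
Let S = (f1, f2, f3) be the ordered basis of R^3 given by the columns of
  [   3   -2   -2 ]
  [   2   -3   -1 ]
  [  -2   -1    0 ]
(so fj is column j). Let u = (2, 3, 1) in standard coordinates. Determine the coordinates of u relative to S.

[u]_S is the unique c with M c = u, where M has columns f1, ..., f3.
Solving this 3x3 system gives c = (0, -1, 0).
Check: 0·f1 - f2 + 0·f3 = (2, 3, 1).

(0, -1, 0)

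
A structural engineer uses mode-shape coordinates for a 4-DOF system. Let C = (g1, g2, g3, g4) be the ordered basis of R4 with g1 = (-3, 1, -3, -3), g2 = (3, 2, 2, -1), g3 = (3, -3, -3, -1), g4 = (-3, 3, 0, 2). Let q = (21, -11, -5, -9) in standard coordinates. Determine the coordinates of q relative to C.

Write q = c_1 g1 + ... + c_4 g4 and solve for the c_i.
Gaussian elimination on [M | q] yields c = (0, 2, 3, -2).
Check: 0·g1 + 2g2 + 3g3 - 2g4 = (21, -11, -5, -9).

(0, 2, 3, -2)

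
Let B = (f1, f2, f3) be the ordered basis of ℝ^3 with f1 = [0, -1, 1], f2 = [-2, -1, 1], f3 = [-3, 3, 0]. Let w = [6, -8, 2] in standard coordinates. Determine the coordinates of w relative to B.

[w]_B is the unique c with M c = w, where M has columns f1, ..., f3.
Row-reducing the augmented matrix [M | w] gives c = (2, 0, -2).
Check: 2f1 + 0·f2 - 2f3 = [6, -8, 2].

[2, 0, -2]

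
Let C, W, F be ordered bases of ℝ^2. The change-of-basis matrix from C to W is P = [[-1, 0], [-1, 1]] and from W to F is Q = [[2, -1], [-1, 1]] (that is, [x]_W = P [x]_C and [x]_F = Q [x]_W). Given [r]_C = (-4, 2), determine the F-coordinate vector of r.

(2, 2)

Composing the changes, [r]_F = Q P [r]_C.
Q P = [[-1, -1], [0, 1]]; applying this to (-4, 2) gives (2, 2).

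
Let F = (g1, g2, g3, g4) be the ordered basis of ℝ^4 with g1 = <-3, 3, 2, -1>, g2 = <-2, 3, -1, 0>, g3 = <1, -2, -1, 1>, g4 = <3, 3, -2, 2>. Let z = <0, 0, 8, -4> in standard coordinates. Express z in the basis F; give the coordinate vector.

<1, -3, -3, 0>

Write z = c_1 g1 + ... + c_4 g4 and solve for the c_i.
Solving this 4x4 system gives c = (1, -3, -3, 0).
Check: g1 - 3g2 - 3g3 + 0·g4 = <0, 0, 8, -4>.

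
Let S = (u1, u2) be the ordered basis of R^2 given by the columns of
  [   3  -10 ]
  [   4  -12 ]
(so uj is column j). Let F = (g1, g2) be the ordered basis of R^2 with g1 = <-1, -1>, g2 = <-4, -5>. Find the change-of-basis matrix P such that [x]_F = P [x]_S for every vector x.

[[1, 2], [-1, 2]]

Let M have columns uj and N have columns gj. Then for every x, N [x]_F = x = M [x]_S, so P = N^(-1) M.
Since det N = 1, N^(-1) has integer entries; multiplying gives P = [[1, 2], [-1, 2]].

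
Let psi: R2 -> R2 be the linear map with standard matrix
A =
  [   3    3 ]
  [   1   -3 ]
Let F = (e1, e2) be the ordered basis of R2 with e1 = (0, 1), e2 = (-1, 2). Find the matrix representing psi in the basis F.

[[3, -1], [-3, -3]]

With P the matrix whose columns are e1, e2, [psi]_F = P^(-1) A P.
Column by column: psi(e1) = A e1 = (3, -3); its F-coordinates (3, -3) give column 1.
Continuing for each basis vector yields [psi]_F = [[3, -1], [-3, -3]].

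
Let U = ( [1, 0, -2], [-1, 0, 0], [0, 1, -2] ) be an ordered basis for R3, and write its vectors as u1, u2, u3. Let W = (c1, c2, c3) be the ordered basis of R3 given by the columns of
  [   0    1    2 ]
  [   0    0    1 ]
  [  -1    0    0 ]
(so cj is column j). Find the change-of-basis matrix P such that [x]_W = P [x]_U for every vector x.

[[2, 0, 2], [1, -1, -2], [0, 0, 1]]

Take x = uj: its U-coordinates are the j-th standard unit vector, so P e_j — column j of P — equals [uj]_W.
u1 = 2c1 + c2 + 0·c3, giving column 1 = [2, 1, 0]; repeating for each j gives P = [[2, 0, 2], [1, -1, -2], [0, 0, 1]].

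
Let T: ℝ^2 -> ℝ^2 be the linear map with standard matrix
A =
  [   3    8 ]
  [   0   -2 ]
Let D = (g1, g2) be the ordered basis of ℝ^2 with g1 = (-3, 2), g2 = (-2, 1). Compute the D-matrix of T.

The j-th column of [T]_D is [T(gj)]_D.
T(g1) = A g1 = (7, -4) = -g1 - 2g2, so column 1 is (-1, -2).
Repeating for g2 and assembling the columns gives [[-1, -2], [-2, 2]].

[[-1, -2], [-2, 2]]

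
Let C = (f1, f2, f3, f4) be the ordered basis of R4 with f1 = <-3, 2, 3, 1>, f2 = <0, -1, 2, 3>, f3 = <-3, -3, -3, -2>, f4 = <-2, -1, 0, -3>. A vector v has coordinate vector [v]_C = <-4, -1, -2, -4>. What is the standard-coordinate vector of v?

v = M [v]_C, where M has columns f1, ..., f4.
Carrying out the matrix-vector product, v = <26, 3, -8, 9>.

<26, 3, -8, 9>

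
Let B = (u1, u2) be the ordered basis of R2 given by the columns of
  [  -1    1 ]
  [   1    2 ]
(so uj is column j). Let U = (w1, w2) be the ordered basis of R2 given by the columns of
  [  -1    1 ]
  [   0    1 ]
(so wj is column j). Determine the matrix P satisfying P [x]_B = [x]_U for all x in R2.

[[2, 1], [1, 2]]

Take x = uj: its B-coordinates are the j-th standard unit vector, so P e_j — column j of P — equals [uj]_U.
u1 = 2w1 + w2, giving column 1 = <2, 1>; repeating for each j gives P = [[2, 1], [1, 2]].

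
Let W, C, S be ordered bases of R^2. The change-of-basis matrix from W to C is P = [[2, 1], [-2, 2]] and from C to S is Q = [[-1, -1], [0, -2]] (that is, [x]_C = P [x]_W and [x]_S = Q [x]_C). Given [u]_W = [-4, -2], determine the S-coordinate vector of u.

Composing the changes, [u]_S = Q P [u]_W.
Q P = [[0, -3], [4, -4]]; applying this to [-4, -2] gives [6, -8].

[6, -8]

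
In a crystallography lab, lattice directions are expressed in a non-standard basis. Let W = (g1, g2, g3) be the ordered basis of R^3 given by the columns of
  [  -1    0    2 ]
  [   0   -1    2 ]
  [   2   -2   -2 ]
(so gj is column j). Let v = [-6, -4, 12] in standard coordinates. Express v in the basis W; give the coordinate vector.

[v]_W is the unique c with M c = v, where M has columns g1, ..., g3.
Solving this 3x3 system gives c = (-2, -4, -4).
Check: -2g1 - 4g2 - 4g3 = [-6, -4, 12].

[-2, -4, -4]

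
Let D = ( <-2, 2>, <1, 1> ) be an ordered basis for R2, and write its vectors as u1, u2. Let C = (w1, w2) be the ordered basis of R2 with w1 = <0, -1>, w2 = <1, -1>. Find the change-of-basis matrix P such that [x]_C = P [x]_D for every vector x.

[[0, -2], [-2, 1]]

Column j of P is [uj]_C, since P maps D-coordinates to C-coordinates.
Expressing u1 in C: u1 = 0·w1 - 2w2, so column 1 of P is <0, -2>.
Doing the same for each uj gives P = [[0, -2], [-2, 1]].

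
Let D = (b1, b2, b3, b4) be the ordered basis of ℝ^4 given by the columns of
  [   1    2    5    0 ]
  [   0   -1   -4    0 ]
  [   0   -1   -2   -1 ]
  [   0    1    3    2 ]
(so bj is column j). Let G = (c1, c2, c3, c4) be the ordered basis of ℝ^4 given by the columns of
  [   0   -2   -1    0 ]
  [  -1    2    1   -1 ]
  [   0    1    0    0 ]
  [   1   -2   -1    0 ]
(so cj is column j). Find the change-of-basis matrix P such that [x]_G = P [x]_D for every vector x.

Take x = bj: its D-coordinates are the j-th standard unit vector, so P e_j — column j of P — equals [bj]_G.
b1 = -c1 + 0·c2 - c3 + 0·c4, giving column 1 = (-1, 0, -1, 0); repeating for each j gives P = [[-1, -1, -2, 2], [0, -1, -2, -1], [-1, 0, -1, 2], [0, 0, 1, -2]].

[[-1, -1, -2, 2], [0, -1, -2, -1], [-1, 0, -1, 2], [0, 0, 1, -2]]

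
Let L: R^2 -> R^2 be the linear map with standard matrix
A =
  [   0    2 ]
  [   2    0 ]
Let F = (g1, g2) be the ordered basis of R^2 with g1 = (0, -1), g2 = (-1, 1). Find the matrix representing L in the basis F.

[[2, 0], [2, -2]]

Let P have columns g1, g2. Then [L]_F = P^(-1) A P.
Here det P = -1, so P^(-1) is integer; computing A P first and then P^(-1)(A P) gives [[2, 0], [2, -2]].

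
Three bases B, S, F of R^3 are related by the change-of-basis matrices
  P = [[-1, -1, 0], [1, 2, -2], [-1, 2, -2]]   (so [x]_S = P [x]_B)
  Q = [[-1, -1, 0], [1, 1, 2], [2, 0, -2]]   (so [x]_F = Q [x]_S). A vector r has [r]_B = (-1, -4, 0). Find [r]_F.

Composing the changes, [r]_F = Q P [r]_B.
Q P = [[0, -1, 2], [-2, 5, -6], [0, -6, 4]]; applying this to (-1, -4, 0) gives (4, -18, 24).

(4, -18, 24)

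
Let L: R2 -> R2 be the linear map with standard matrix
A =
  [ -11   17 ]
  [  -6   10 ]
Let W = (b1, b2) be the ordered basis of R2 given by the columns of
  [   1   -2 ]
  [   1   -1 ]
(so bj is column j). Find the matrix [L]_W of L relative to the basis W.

[[2, -1], [-2, -3]]

Let P have columns b1, b2. Then [L]_W = P^(-1) A P.
Here det P = 1, so P^(-1) is integer; computing A P first and then P^(-1)(A P) gives [[2, -1], [-2, -3]].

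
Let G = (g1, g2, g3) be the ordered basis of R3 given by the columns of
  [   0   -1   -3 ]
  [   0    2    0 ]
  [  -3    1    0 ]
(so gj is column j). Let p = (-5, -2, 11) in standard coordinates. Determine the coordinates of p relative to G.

(-4, -1, 2)

Write p = c_1 g1 + ... + c_3 g3 and solve for the c_i.
Row-reducing the augmented matrix [M | p] gives c = (-4, -1, 2).
Check: -4g1 - g2 + 2g3 = (-5, -2, 11).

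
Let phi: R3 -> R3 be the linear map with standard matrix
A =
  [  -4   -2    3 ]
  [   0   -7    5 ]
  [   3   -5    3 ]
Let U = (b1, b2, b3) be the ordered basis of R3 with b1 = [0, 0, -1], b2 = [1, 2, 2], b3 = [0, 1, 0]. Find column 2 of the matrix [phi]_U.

[-3, -2, 0]

Compute phi(b2) = A b2 = [-2, -4, -1] in standard coordinates.
Then write this in U-coordinates: solve for y in y_1 b1 + ... + y_3 b3 = [-2, -4, -1].
This gives y = [-3, -2, 0], which is column 2 of [phi]_U.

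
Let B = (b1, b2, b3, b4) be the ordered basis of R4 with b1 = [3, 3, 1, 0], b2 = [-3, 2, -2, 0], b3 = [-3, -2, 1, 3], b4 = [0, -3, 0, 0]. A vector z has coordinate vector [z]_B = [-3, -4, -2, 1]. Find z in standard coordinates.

z = M [z]_B, where M has columns b1, ..., b4.
Carrying out the matrix-vector product, z = [9, -16, 3, -6].

[9, -16, 3, -6]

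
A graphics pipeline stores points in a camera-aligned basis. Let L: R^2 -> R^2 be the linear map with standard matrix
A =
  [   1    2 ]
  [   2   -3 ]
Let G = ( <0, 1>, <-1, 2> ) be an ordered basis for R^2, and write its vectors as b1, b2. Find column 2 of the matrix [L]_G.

Compute L(b2) = A b2 = <3, -8> in standard coordinates.
Then write this in G-coordinates: solve for y in y_1 b1 + y_2 b2 = <3, -8>.
This gives y = <-2, -3>, which is column 2 of [L]_G.

<-2, -3>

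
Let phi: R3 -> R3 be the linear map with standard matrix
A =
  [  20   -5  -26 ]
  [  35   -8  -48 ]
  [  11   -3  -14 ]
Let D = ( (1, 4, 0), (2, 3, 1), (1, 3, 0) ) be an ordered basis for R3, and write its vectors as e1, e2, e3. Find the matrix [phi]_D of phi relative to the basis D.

[[0, -2, 2], [-1, -1, 2], [2, 3, -1]]

Let P have columns e1, ..., e3. Then [phi]_D = P^(-1) A P.
Here det P = 1, so P^(-1) is integer; computing A P first and then P^(-1)(A P) gives [[0, -2, 2], [-1, -1, 2], [2, 3, -1]].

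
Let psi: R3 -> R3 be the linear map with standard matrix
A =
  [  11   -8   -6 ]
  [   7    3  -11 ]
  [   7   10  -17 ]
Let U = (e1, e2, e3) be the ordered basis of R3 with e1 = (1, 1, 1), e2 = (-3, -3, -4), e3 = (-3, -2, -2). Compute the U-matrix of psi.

The j-th column of [psi]_U is [psi(ej)]_U.
psi(e1) = A e1 = (-3, -1, 0) = 0·e1 - e2 + 2e3, so column 1 is (0, -1, 2).
Repeating for e2, e3 and assembling the columns gives [[0, 3, 1], [-1, -3, 2], [2, -1, 0]].

[[0, 3, 1], [-1, -3, 2], [2, -1, 0]]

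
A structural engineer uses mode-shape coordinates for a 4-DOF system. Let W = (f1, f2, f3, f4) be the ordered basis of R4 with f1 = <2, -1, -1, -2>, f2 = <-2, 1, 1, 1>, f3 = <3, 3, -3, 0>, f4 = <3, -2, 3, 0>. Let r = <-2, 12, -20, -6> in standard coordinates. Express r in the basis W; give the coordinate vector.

<4, 2, 2, -4>

[r]_W is the unique c with M c = r, where M has columns f1, ..., f4.
Solving this 4x4 system gives c = (4, 2, 2, -4).
Check: 4f1 + 2f2 + 2f3 - 4f4 = <-2, 12, -20, -6>.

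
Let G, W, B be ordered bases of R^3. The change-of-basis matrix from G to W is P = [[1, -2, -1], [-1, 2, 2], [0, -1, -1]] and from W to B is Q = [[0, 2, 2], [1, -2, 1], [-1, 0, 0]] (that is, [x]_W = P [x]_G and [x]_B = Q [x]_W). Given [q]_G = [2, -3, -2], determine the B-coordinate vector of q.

[-14, 39, -10]

First [q]_W = P [q]_G = [10, -12, 5].
Then [q]_B = Q [q]_W = [-14, 39, -10].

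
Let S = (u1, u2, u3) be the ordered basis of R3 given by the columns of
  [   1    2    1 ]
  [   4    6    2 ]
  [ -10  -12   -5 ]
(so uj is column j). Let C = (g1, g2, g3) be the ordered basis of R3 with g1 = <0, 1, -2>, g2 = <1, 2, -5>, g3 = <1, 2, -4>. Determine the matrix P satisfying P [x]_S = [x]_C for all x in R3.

Column j of P is [uj]_C, since P maps S-coordinates to C-coordinates.
Expressing u1 in C: u1 = 2g1 + 2g2 - g3, so column 1 of P is <2, 2, -1>.
Doing the same for each uj gives P = [[2, 2, 0], [2, 0, 1], [-1, 2, 0]].

[[2, 2, 0], [2, 0, 1], [-1, 2, 0]]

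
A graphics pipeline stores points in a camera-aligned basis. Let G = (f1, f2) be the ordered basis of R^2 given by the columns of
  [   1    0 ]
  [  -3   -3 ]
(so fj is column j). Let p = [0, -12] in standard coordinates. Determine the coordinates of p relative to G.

[0, 4]

[p]_G is the unique c with M c = p, where M has columns f1, f2.
System: c_1 + 0c_2 = 0, -3c_1 - 3c_2 = -12; solving gives c_1 = 0, c_2 = 4.
Check: 0·f1 + 4f2 = [0, -12].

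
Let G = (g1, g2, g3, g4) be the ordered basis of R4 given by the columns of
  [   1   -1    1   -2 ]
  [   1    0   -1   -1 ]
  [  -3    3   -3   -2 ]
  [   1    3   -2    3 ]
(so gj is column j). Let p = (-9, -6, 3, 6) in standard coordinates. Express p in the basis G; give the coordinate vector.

We seek scalars with c_1 g1 + ... + c_4 g4 = p; equivalently solve M c = p where the columns of M are g1, ..., g4.
Solving this 4x4 system gives c = (-3, 0, 0, 3).
Check: -3g1 + 0·g2 + 0·g3 + 3g4 = (-9, -6, 3, 6).

(-3, 0, 0, 3)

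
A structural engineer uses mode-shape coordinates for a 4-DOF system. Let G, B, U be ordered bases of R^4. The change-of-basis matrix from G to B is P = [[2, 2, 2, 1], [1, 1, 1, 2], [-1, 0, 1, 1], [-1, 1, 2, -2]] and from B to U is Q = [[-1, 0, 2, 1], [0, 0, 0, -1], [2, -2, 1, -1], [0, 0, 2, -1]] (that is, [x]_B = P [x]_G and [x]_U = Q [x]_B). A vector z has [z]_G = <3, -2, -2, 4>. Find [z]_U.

Apply P to get B-coordinates <2, 7, -1, -17>, then Q to get U-coordinates.
The result is [z]_U = <-21, 17, 6, 15>.

<-21, 17, 6, 15>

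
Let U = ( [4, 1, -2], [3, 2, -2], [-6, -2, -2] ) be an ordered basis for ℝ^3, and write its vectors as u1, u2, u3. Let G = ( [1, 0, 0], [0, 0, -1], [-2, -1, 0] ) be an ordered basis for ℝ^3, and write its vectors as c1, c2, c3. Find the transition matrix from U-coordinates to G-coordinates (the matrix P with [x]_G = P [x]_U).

[[2, -1, -2], [2, 2, 2], [-1, -2, 2]]

Take x = uj: its U-coordinates are the j-th standard unit vector, so P e_j — column j of P — equals [uj]_G.
u1 = 2c1 + 2c2 - c3, giving column 1 = [2, 2, -1]; repeating for each j gives P = [[2, -1, -2], [2, 2, 2], [-1, -2, 2]].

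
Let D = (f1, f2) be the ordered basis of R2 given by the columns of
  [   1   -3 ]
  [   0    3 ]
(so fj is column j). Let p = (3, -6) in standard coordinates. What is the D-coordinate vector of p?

(-3, -2)

Write p = c_1 f1 + c_2 f2 and solve for the c_i.
System: c_1 - 3c_2 = 3, 0c_1 + 3c_2 = -6; solving gives c_1 = -3, c_2 = -2.
Check: -3f1 - 2f2 = (3, -6).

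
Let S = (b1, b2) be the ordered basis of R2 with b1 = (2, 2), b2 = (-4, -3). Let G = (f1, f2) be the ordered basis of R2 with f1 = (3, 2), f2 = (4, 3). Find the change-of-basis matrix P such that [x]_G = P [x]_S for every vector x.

[[-2, 0], [2, -1]]

Take x = bj: its S-coordinates are the j-th standard unit vector, so P e_j — column j of P — equals [bj]_G.
b1 = -2f1 + 2f2, giving column 1 = (-2, 2); repeating for each j gives P = [[-2, 0], [2, -1]].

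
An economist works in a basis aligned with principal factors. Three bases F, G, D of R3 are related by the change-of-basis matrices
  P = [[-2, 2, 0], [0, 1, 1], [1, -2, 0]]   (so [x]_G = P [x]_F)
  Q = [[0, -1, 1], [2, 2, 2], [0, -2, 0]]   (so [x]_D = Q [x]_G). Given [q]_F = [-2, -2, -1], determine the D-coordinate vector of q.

[5, -2, 6]

Composing the changes, [q]_D = Q P [q]_F.
Q P = [[1, -3, -1], [-2, 2, 2], [0, -2, -2]]; applying this to [-2, -2, -1] gives [5, -2, 6].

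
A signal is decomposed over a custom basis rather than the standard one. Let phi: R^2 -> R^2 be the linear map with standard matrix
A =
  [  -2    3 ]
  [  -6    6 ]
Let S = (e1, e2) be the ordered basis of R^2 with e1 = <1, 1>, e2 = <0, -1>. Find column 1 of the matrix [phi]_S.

Compute phi(e1) = A e1 = <1, 0> in standard coordinates.
Then write this in S-coordinates: solve for y in y_1 e1 + y_2 e2 = <1, 0>.
This gives y = <1, 1>, which is column 1 of [phi]_S.

<1, 1>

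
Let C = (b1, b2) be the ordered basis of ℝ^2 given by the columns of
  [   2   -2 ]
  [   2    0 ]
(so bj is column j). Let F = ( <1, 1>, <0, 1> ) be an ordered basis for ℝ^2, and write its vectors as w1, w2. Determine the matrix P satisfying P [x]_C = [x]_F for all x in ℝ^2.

Take x = bj: its C-coordinates are the j-th standard unit vector, so P e_j — column j of P — equals [bj]_F.
b1 = 2w1 + 0·w2, giving column 1 = <2, 0>; repeating for each j gives P = [[2, -2], [0, 2]].

[[2, -2], [0, 2]]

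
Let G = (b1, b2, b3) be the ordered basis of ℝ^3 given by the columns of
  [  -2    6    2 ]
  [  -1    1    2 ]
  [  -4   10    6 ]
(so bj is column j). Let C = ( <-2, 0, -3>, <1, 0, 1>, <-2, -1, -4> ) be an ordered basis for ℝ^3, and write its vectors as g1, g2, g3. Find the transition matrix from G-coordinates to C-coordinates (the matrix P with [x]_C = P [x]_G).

[[0, -2, 0], [0, 0, -2], [1, -1, -2]]

Let M have columns bj and N have columns gj. Then for every x, N [x]_C = x = M [x]_G, so P = N^(-1) M.
Since det N = 1, N^(-1) has integer entries; multiplying gives P = [[0, -2, 0], [0, 0, -2], [1, -1, -2]].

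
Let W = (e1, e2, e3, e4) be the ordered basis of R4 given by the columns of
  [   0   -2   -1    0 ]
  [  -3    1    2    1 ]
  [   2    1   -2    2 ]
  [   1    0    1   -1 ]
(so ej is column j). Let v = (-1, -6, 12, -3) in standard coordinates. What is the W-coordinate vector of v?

We seek scalars with c_1 e1 + ... + c_4 e4 = v; equivalently solve M c = v where the columns of M are e1, ..., e4.
Row-reducing the augmented matrix [M | v] gives c = (1, 2, -3, 1).
Check: e1 + 2e2 - 3e3 + e4 = (-1, -6, 12, -3).

(1, 2, -3, 1)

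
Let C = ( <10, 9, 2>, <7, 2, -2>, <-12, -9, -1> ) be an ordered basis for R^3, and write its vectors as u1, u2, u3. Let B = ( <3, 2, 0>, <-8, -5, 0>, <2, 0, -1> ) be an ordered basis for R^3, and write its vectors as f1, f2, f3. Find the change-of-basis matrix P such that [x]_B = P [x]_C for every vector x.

Column j of P is [uj]_B, since P maps C-coordinates to B-coordinates.
Expressing u1 in B: u1 = 2f1 - f2 - 2f3, so column 1 of P is <2, -1, -2>.
Doing the same for each uj gives P = [[2, 1, -2], [-1, 0, 1], [-2, 2, 1]].

[[2, 1, -2], [-1, 0, 1], [-2, 2, 1]]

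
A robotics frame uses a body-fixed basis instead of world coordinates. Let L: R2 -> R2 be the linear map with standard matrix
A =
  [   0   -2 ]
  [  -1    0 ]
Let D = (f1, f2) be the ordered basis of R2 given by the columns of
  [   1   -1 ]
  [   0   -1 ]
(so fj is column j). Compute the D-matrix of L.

[[1, 1], [1, -1]]

Let P have columns f1, f2. Then [L]_D = P^(-1) A P.
Here det P = -1, so P^(-1) is integer; computing A P first and then P^(-1)(A P) gives [[1, 1], [1, -1]].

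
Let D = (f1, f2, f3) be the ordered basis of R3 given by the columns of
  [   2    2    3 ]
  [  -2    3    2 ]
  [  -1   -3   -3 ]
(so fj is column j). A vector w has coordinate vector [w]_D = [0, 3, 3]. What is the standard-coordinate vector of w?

The coordinates say w = 0·f1 + 3f2 + 3f3; adding the scaled basis vectors gives [15, 15, -18].

[15, 15, -18]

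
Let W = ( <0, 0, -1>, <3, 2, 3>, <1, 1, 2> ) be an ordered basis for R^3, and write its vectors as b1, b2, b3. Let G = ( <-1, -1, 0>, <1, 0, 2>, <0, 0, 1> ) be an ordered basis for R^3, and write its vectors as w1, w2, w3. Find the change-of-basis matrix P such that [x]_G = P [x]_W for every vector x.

Let M have columns bj and N have columns wj. Then for every x, N [x]_G = x = M [x]_W, so P = N^(-1) M.
Since det N = 1, N^(-1) has integer entries; multiplying gives P = [[0, -2, -1], [0, 1, 0], [-1, 1, 2]].

[[0, -2, -1], [0, 1, 0], [-1, 1, 2]]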